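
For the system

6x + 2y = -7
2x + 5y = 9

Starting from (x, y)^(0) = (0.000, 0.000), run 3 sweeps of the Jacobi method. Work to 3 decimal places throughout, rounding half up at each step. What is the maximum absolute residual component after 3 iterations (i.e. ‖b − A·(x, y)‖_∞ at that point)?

0.482

Iteration 1:
  x = (-7 - (2)·0.000) / (6) = -1.167
  y = (9 - (2)·0.000) / (5) = 1.800
Iteration 2:
  x = (-7 - (2)·1.800) / (6) = -1.767
  y = (9 - (2)·-1.167) / (5) = 2.267
Iteration 3:
  x = (-7 - (2)·2.267) / (6) = -1.922
  y = (9 - (2)·-1.767) / (5) = 2.507
Residual b − A·x = (-0.482, 0.309); ∞-norm = 0.482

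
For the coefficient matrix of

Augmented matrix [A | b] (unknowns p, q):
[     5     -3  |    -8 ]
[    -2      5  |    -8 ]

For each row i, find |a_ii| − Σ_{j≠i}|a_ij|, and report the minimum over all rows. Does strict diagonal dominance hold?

row 1: |5| − (3) = 2
row 2: |5| − (2) = 3
minimum over rows = 2 → strictly diagonally dominant (convergence guaranteed)

2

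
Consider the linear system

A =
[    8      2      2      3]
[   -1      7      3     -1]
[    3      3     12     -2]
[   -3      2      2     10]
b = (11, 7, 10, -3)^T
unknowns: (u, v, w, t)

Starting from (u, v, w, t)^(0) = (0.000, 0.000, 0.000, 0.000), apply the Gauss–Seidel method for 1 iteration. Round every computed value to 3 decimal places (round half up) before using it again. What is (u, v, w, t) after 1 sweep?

Iteration 1:
  u = (11 - (2)·0.000 - (2)·0.000 - (3)·0.000) / (8) = 1.375
  v = (7 - (-1)·1.375 - (3)·0.000 - (-1)·0.000) / (7) = 1.196
  w = (10 - (3)·1.375 - (3)·1.196 - (-2)·0.000) / (12) = 0.191
  t = (-3 - (-3)·1.375 - (2)·1.196 - (2)·0.191) / (10) = -0.165

(1.375, 1.196, 0.191, -0.165)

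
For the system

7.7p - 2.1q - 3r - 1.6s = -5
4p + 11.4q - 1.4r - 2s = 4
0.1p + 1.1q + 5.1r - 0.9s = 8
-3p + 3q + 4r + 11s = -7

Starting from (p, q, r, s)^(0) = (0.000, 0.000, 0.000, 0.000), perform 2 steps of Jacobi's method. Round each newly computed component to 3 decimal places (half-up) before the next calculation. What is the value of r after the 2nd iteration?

Iteration 1:
  p = (-5 - (-2.1)·0.000 - (-3)·0.000 - (-1.6)·0.000) / (7.7) = -0.649
  q = (4 - (4)·0.000 - (-1.4)·0.000 - (-2)·0.000) / (11.4) = 0.351
  r = (8 - (0.1)·0.000 - (1.1)·0.000 - (-0.9)·0.000) / (5.1) = 1.569
  s = (-7 - (-3)·0.000 - (3)·0.000 - (4)·0.000) / (11) = -0.636
Iteration 2:
  p = (-5 - (-2.1)·0.351 - (-3)·1.569 - (-1.6)·-0.636) / (7.7) = -0.074
  q = (4 - (4)·-0.649 - (-1.4)·1.569 - (-2)·-0.636) / (11.4) = 0.660
  r = (8 - (0.1)·-0.649 - (1.1)·0.351 - (-0.9)·-0.636) / (5.1) = 1.393
  s = (-7 - (-3)·-0.649 - (3)·0.351 - (4)·1.569) / (11) = -1.480

1.393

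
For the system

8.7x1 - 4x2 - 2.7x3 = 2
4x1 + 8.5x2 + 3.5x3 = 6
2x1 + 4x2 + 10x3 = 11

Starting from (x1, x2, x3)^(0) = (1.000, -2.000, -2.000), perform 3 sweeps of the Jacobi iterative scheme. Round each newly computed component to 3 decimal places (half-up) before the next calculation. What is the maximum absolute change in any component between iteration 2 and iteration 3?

0.888

Iteration 1:
  x1 = (2 - (-4)·-2.000 - (-2.7)·-2.000) / (8.7) = -1.310
  x2 = (6 - (4)·1.000 - (3.5)·-2.000) / (8.5) = 1.059
  x3 = (11 - (2)·1.000 - (4)·-2.000) / (10) = 1.700
Iteration 2:
  x1 = (2 - (-4)·1.059 - (-2.7)·1.700) / (8.7) = 1.244
  x2 = (6 - (4)·-1.310 - (3.5)·1.700) / (8.5) = 0.622
  x3 = (11 - (2)·-1.310 - (4)·1.059) / (10) = 0.938
Iteration 3:
  x1 = (2 - (-4)·0.622 - (-2.7)·0.938) / (8.7) = 0.807
  x2 = (6 - (4)·1.244 - (3.5)·0.938) / (8.5) = -0.266
  x3 = (11 - (2)·1.244 - (4)·0.622) / (10) = 0.602
Change: (-0.437, -0.888, -0.336) → max |·| = 0.888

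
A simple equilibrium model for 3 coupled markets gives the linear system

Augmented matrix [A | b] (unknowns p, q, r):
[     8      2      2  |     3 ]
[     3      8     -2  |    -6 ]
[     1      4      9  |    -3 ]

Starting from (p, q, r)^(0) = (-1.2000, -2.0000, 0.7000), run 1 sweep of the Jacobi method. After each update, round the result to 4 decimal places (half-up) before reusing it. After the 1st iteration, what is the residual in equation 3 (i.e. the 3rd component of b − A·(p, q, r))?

-9.4001

Iteration 1:
  p = (3 - (2)·-2.0000 - (2)·0.7000) / (8) = 0.7000
  q = (-6 - (3)·-1.2000 - (-2)·0.7000) / (8) = -0.1250
  r = (-3 - (1)·-1.2000 - (4)·-2.0000) / (9) = 0.6889
Residual b − A·x = (-3.7278, -5.7222, -9.4001)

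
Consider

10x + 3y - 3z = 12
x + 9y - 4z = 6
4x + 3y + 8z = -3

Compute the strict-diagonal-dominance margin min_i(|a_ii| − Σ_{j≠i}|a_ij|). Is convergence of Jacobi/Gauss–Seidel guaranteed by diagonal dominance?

1

row 1: |10| − (3+3) = 4
row 2: |9| − (1+4) = 4
row 3: |8| − (4+3) = 1
minimum over rows = 1 → strictly diagonally dominant (convergence guaranteed)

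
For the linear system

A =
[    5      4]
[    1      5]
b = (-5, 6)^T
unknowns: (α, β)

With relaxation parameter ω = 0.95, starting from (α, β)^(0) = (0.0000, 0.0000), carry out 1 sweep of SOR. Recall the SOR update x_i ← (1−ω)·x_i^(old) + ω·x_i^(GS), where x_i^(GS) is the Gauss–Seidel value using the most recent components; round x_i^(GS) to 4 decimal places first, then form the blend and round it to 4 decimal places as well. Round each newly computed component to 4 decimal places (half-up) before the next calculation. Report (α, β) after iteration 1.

(-0.9500, 1.3205)

Iteration 1:
  α: GS value = (-5 - (4)·0.0000) / (5) = -1.0000;  α ← (1−ω)·0.0000 + ω·-1.0000 = -0.9500
  β: GS value = (6 - (1)·-0.9500) / (5) = 1.3900;  β ← (1−ω)·0.0000 + ω·1.3900 = 1.3205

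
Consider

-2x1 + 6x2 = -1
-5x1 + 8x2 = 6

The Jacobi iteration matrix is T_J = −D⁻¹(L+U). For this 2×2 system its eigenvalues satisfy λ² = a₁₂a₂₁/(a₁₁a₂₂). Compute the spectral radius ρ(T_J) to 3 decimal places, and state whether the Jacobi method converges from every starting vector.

a₁₂a₂₁/(a₁₁a₂₂) = (6)·(-5) / ((-2)·(8)) = 1.875000
ρ = √|1.875000| = √1.875000 = 1.369
ρ > 1, so Jacobi diverges

1.369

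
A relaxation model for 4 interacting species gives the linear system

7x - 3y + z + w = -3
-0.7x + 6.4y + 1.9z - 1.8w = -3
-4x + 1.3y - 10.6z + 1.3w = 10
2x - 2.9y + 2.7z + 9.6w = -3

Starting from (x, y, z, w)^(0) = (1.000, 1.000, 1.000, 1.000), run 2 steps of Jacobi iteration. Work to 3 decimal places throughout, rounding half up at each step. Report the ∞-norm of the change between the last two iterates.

Iteration 1:
  x = (-3 - (-3)·1.000 - (1)·1.000 - (1)·1.000) / (7) = -0.286
  y = (-3 - (-0.7)·1.000 - (1.9)·1.000 - (-1.8)·1.000) / (6.4) = -0.375
  z = (10 - (-4)·1.000 - (1.3)·1.000 - (1.3)·1.000) / (-10.6) = -1.075
  w = (-3 - (2)·1.000 - (-2.9)·1.000 - (2.7)·1.000) / (9.6) = -0.500
Iteration 2:
  x = (-3 - (-3)·-0.375 - (1)·-1.075 - (1)·-0.500) / (7) = -0.364
  y = (-3 - (-0.7)·-0.286 - (1.9)·-1.075 - (-1.8)·-0.500) / (6.4) = -0.322
  z = (10 - (-4)·-0.286 - (1.3)·-0.375 - (1.3)·-0.500) / (-10.6) = -0.943
  w = (-3 - (2)·-0.286 - (-2.9)·-0.375 - (2.7)·-1.075) / (9.6) = -0.064
Change: (-0.078, 0.053, 0.132, 0.436) → max |·| = 0.436

0.436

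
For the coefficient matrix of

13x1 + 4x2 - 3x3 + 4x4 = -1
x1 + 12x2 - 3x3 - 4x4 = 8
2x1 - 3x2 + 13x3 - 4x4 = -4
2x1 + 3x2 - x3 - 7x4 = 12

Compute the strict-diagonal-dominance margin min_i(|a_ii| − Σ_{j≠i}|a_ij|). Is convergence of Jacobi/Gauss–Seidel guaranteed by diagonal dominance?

row 1: |13| − (4+3+4) = 2
row 2: |12| − (1+3+4) = 4
row 3: |13| − (2+3+4) = 4
row 4: |-7| − (2+3+1) = 1
minimum over rows = 1 → strictly diagonally dominant (convergence guaranteed)

1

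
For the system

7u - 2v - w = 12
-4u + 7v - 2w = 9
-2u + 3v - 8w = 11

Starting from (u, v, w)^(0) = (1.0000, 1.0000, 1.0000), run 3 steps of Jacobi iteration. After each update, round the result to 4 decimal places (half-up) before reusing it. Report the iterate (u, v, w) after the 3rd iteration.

(2.1713, 2.1968, -1.1046)

Iteration 1:
  u = (12 - (-2)·1.0000 - (-1)·1.0000) / (7) = 2.1429
  v = (9 - (-4)·1.0000 - (-2)·1.0000) / (7) = 2.1429
  w = (11 - (-2)·1.0000 - (3)·1.0000) / (-8) = -1.2500
Iteration 2:
  u = (12 - (-2)·2.1429 - (-1)·-1.2500) / (7) = 2.1480
  v = (9 - (-4)·2.1429 - (-2)·-1.2500) / (7) = 2.1531
  w = (11 - (-2)·2.1429 - (3)·2.1429) / (-8) = -1.1071
Iteration 3:
  u = (12 - (-2)·2.1531 - (-1)·-1.1071) / (7) = 2.1713
  v = (9 - (-4)·2.1480 - (-2)·-1.1071) / (7) = 2.1968
  w = (11 - (-2)·2.1480 - (3)·2.1531) / (-8) = -1.1046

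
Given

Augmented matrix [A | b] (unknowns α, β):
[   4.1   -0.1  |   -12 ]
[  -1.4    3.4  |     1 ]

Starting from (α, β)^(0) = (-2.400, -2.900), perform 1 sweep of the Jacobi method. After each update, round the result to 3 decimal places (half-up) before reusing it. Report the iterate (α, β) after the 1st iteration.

Iteration 1:
  α = (-12 - (-0.1)·-2.900) / (4.1) = -2.998
  β = (1 - (-1.4)·-2.400) / (3.4) = -0.694

(-2.998, -0.694)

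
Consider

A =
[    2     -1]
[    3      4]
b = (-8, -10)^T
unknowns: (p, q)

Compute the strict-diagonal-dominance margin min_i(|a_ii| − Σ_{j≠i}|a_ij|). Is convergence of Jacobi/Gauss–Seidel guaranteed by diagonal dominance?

row 1: |2| − (1) = 1
row 2: |4| − (3) = 1
minimum over rows = 1 → strictly diagonally dominant (convergence guaranteed)

1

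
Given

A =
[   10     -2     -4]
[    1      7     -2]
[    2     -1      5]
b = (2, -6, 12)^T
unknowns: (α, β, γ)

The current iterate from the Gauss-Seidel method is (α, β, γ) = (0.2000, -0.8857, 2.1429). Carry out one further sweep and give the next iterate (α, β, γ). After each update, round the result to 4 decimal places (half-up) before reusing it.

(0.8800, -0.3706, 1.9739)

One sweep:
  α = (2 - (-2)·-0.8857 - (-4)·2.1429) / (10) = 0.8800
  β = (-6 - (1)·0.8800 - (-2)·2.1429) / (7) = -0.3706
  γ = (12 - (2)·0.8800 - (-1)·-0.3706) / (5) = 1.9739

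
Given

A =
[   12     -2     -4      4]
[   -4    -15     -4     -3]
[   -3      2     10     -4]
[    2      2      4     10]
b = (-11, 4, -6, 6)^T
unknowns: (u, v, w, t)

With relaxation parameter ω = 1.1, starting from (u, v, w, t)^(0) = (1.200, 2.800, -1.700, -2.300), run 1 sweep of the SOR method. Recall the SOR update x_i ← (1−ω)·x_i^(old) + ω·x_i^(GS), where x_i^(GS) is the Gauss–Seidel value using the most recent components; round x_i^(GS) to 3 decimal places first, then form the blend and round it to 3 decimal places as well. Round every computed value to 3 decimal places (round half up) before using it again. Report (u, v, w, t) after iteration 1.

Iteration 1:
  u: GS value = (-11 - (-2)·2.800 - (-4)·-1.700 - (4)·-2.300) / (12) = -0.250;  u ← (1−ω)·1.200 + ω·-0.250 = -0.395
  v: GS value = (4 - (-4)·-0.395 - (-4)·-1.700 - (-3)·-2.300) / (-15) = 0.752;  v ← (1−ω)·2.800 + ω·0.752 = 0.547
  w: GS value = (-6 - (-3)·-0.395 - (2)·0.547 - (-4)·-2.300) / (10) = -1.748;  w ← (1−ω)·-1.700 + ω·-1.748 = -1.753
  t: GS value = (6 - (2)·-0.395 - (2)·0.547 - (4)·-1.753) / (10) = 1.271;  t ← (1−ω)·-2.300 + ω·1.271 = 1.628

(-0.395, 0.547, -1.753, 1.628)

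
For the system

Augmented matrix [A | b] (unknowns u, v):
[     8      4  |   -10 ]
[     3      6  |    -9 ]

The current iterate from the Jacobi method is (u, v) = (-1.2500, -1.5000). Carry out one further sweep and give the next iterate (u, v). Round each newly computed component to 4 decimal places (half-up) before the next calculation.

(-0.5000, -0.8750)

One sweep:
  u = (-10 - (4)·-1.5000) / (8) = -0.5000
  v = (-9 - (3)·-1.2500) / (6) = -0.8750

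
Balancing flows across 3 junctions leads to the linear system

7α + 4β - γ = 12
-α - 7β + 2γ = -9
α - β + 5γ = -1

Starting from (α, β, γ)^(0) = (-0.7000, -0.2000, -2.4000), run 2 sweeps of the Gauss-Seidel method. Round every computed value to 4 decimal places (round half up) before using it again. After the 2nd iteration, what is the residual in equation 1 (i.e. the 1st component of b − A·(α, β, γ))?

-2.1680

Iteration 1:
  α = (12 - (4)·-0.2000 - (-1)·-2.4000) / (7) = 1.4857
  β = (-9 - (-1)·1.4857 - (2)·-2.4000) / (-7) = 0.3878
  γ = (-1 - (1)·1.4857 - (-1)·0.3878) / (5) = -0.4196
Iteration 2:
  α = (12 - (4)·0.3878 - (-1)·-0.4196) / (7) = 1.4327
  β = (-9 - (-1)·1.4327 - (2)·-0.4196) / (-7) = 0.9612
  γ = (-1 - (1)·1.4327 - (-1)·0.9612) / (5) = -0.2943
Residual b − A·x = (-2.1680, -0.2503, 0.0000)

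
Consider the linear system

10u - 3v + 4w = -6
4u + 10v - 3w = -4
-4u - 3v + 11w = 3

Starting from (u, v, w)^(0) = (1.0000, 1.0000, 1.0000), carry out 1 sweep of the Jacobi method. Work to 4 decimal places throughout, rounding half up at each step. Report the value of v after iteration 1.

Iteration 1:
  u = (-6 - (-3)·1.0000 - (4)·1.0000) / (10) = -0.7000
  v = (-4 - (4)·1.0000 - (-3)·1.0000) / (10) = -0.5000
  w = (3 - (-4)·1.0000 - (-3)·1.0000) / (11) = 0.9091

-0.5000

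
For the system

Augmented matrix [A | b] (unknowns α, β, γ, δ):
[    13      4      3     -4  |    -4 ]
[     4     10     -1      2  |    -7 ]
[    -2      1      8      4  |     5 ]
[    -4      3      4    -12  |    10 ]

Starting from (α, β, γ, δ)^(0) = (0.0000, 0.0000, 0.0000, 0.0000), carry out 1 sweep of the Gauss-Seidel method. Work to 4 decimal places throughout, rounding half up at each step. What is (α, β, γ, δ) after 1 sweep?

(-0.3077, -0.5769, 0.6202, -0.6683)

Iteration 1:
  α = (-4 - (4)·0.0000 - (3)·0.0000 - (-4)·0.0000) / (13) = -0.3077
  β = (-7 - (4)·-0.3077 - (-1)·0.0000 - (2)·0.0000) / (10) = -0.5769
  γ = (5 - (-2)·-0.3077 - (1)·-0.5769 - (4)·0.0000) / (8) = 0.6202
  δ = (10 - (-4)·-0.3077 - (3)·-0.5769 - (4)·0.6202) / (-12) = -0.6683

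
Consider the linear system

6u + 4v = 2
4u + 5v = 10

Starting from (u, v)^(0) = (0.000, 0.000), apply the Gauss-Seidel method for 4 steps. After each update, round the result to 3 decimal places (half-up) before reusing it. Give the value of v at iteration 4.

3.414

Iteration 1:
  u = (2 - (4)·0.000) / (6) = 0.333
  v = (10 - (4)·0.333) / (5) = 1.734
Iteration 2:
  u = (2 - (4)·1.734) / (6) = -0.823
  v = (10 - (4)·-0.823) / (5) = 2.658
Iteration 3:
  u = (2 - (4)·2.658) / (6) = -1.439
  v = (10 - (4)·-1.439) / (5) = 3.151
Iteration 4:
  u = (2 - (4)·3.151) / (6) = -1.767
  v = (10 - (4)·-1.767) / (5) = 3.414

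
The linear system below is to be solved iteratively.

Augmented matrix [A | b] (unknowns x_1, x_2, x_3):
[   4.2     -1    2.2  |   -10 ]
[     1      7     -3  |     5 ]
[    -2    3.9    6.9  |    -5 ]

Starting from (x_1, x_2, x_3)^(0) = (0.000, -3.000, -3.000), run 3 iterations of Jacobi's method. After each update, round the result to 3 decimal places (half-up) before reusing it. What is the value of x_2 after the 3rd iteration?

0.785

Iteration 1:
  x_1 = (-10 - (-1)·-3.000 - (2.2)·-3.000) / (4.2) = -1.524
  x_2 = (5 - (1)·0.000 - (-3)·-3.000) / (7) = -0.571
  x_3 = (-5 - (-2)·0.000 - (3.9)·-3.000) / (6.9) = 0.971
Iteration 2:
  x_1 = (-10 - (-1)·-0.571 - (2.2)·0.971) / (4.2) = -3.026
  x_2 = (5 - (1)·-1.524 - (-3)·0.971) / (7) = 1.348
  x_3 = (-5 - (-2)·-1.524 - (3.9)·-0.571) / (6.9) = -0.844
Iteration 3:
  x_1 = (-10 - (-1)·1.348 - (2.2)·-0.844) / (4.2) = -1.618
  x_2 = (5 - (1)·-3.026 - (-3)·-0.844) / (7) = 0.785
  x_3 = (-5 - (-2)·-3.026 - (3.9)·1.348) / (6.9) = -2.364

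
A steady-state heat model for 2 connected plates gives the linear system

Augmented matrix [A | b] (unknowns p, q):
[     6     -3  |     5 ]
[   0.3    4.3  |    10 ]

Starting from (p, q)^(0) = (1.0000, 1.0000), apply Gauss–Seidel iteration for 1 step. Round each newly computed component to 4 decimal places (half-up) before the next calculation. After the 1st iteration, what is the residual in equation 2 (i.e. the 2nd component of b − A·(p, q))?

-0.0002

Iteration 1:
  p = (5 - (-3)·1.0000) / (6) = 1.3333
  q = (10 - (0.3)·1.3333) / (4.3) = 2.2326
Residual b − A·x = (3.6980, -0.0002)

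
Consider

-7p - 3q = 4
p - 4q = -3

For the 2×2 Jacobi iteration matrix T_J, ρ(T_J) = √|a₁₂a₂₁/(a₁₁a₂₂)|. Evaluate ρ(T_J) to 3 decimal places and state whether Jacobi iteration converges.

a₁₂a₂₁/(a₁₁a₂₂) = (-3)·(1) / ((-7)·(-4)) = -0.107143
ρ = √|-0.107143| = √0.107143 = 0.327
ρ < 1, so Jacobi converges

0.327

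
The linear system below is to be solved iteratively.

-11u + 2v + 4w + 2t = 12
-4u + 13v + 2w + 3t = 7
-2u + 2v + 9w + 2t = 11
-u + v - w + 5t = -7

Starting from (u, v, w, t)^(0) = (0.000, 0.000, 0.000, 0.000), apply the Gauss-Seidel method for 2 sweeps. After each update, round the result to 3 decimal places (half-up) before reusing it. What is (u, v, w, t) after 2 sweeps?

Iteration 1:
  u = (12 - (2)·0.000 - (4)·0.000 - (2)·0.000) / (-11) = -1.091
  v = (7 - (-4)·-1.091 - (2)·0.000 - (3)·0.000) / (13) = 0.203
  w = (11 - (-2)·-1.091 - (2)·0.203 - (2)·0.000) / (9) = 0.935
  t = (-7 - (-1)·-1.091 - (1)·0.203 - (-1)·0.935) / (5) = -1.472
Iteration 2:
  u = (12 - (2)·0.203 - (4)·0.935 - (2)·-1.472) / (-11) = -0.982
  v = (7 - (-4)·-0.982 - (2)·0.935 - (3)·-1.472) / (13) = 0.432
  w = (11 - (-2)·-0.982 - (2)·0.432 - (2)·-1.472) / (9) = 1.235
  t = (-7 - (-1)·-0.982 - (1)·0.432 - (-1)·1.235) / (5) = -1.436

(-0.982, 0.432, 1.235, -1.436)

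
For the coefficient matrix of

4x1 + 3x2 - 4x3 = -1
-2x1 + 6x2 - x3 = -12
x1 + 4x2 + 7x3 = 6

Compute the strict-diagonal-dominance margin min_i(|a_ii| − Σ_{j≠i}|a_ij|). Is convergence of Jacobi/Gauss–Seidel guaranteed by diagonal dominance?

-3

row 1: |4| − (3+4) = -3
row 2: |6| − (2+1) = 3
row 3: |7| − (1+4) = 2
minimum over rows = -3 → not strictly diagonally dominant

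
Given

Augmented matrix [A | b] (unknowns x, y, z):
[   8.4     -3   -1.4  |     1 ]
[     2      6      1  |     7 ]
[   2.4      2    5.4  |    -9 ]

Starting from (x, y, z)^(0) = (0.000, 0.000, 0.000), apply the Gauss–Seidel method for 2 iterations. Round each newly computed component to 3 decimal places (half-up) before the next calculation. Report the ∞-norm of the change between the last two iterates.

Iteration 1:
  x = (1 - (-3)·0.000 - (-1.4)·0.000) / (8.4) = 0.119
  y = (7 - (2)·0.119 - (1)·0.000) / (6) = 1.127
  z = (-9 - (2.4)·0.119 - (2)·1.127) / (5.4) = -2.137
Iteration 2:
  x = (1 - (-3)·1.127 - (-1.4)·-2.137) / (8.4) = 0.165
  y = (7 - (2)·0.165 - (1)·-2.137) / (6) = 1.468
  z = (-9 - (2.4)·0.165 - (2)·1.468) / (5.4) = -2.284
Change: (0.046, 0.341, -0.147) → max |·| = 0.341

0.341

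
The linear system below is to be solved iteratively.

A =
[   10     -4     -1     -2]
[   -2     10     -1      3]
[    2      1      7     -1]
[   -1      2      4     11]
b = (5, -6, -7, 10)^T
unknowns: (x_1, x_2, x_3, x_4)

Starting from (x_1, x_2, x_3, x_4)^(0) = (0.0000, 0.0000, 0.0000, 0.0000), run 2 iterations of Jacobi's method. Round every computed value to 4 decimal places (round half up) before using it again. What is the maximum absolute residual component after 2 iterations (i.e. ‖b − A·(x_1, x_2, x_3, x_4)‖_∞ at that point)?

1.7986

Iteration 1:
  x_1 = (5 - (-4)·0.0000 - (-1)·0.0000 - (-2)·0.0000) / (10) = 0.5000
  x_2 = (-6 - (-2)·0.0000 - (-1)·0.0000 - (3)·0.0000) / (10) = -0.6000
  x_3 = (-7 - (2)·0.0000 - (1)·0.0000 - (-1)·0.0000) / (7) = -1.0000
  x_4 = (10 - (-1)·0.0000 - (2)·0.0000 - (4)·0.0000) / (11) = 0.9091
Iteration 2:
  x_1 = (5 - (-4)·-0.6000 - (-1)·-1.0000 - (-2)·0.9091) / (10) = 0.3418
  x_2 = (-6 - (-2)·0.5000 - (-1)·-1.0000 - (3)·0.9091) / (10) = -0.8727
  x_3 = (-7 - (2)·0.5000 - (1)·-0.6000 - (-1)·0.9091) / (7) = -0.9273
  x_4 = (10 - (-1)·0.5000 - (2)·-0.6000 - (4)·-1.0000) / (11) = 1.4273
Residual b − A·x = (0.0185, -1.7986, 1.1075, 0.0961); ∞-norm = 1.7986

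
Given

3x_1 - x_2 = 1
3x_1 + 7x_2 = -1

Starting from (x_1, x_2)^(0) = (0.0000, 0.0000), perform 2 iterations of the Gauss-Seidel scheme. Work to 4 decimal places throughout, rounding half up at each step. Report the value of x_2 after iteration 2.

-0.2449

Iteration 1:
  x_1 = (1 - (-1)·0.0000) / (3) = 0.3333
  x_2 = (-1 - (3)·0.3333) / (7) = -0.2857
Iteration 2:
  x_1 = (1 - (-1)·-0.2857) / (3) = 0.2381
  x_2 = (-1 - (3)·0.2381) / (7) = -0.2449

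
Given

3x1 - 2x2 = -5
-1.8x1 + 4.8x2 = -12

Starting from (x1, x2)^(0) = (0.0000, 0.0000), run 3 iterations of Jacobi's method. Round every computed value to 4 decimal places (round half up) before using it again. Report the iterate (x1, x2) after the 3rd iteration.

Iteration 1:
  x1 = (-5 - (-2)·0.0000) / (3) = -1.6667
  x2 = (-12 - (-1.8)·0.0000) / (4.8) = -2.5000
Iteration 2:
  x1 = (-5 - (-2)·-2.5000) / (3) = -3.3333
  x2 = (-12 - (-1.8)·-1.6667) / (4.8) = -3.1250
Iteration 3:
  x1 = (-5 - (-2)·-3.1250) / (3) = -3.7500
  x2 = (-12 - (-1.8)·-3.3333) / (4.8) = -3.7500

(-3.7500, -3.7500)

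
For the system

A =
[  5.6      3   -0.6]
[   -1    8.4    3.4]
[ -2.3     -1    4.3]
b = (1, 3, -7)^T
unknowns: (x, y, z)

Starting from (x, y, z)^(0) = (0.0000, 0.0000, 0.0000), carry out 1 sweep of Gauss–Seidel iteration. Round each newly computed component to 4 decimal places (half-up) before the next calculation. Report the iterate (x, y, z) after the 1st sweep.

Iteration 1:
  x = (1 - (3)·0.0000 - (-0.6)·0.0000) / (5.6) = 0.1786
  y = (3 - (-1)·0.1786 - (3.4)·0.0000) / (8.4) = 0.3784
  z = (-7 - (-2.3)·0.1786 - (-1)·0.3784) / (4.3) = -1.4444

(0.1786, 0.3784, -1.4444)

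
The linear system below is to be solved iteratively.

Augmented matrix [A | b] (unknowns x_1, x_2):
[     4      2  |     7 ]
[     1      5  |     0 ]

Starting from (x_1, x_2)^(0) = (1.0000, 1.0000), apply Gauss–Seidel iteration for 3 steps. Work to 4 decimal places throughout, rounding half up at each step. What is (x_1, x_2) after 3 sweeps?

(1.9375, -0.3875)

Iteration 1:
  x_1 = (7 - (2)·1.0000) / (4) = 1.2500
  x_2 = (0 - (1)·1.2500) / (5) = -0.2500
Iteration 2:
  x_1 = (7 - (2)·-0.2500) / (4) = 1.8750
  x_2 = (0 - (1)·1.8750) / (5) = -0.3750
Iteration 3:
  x_1 = (7 - (2)·-0.3750) / (4) = 1.9375
  x_2 = (0 - (1)·1.9375) / (5) = -0.3875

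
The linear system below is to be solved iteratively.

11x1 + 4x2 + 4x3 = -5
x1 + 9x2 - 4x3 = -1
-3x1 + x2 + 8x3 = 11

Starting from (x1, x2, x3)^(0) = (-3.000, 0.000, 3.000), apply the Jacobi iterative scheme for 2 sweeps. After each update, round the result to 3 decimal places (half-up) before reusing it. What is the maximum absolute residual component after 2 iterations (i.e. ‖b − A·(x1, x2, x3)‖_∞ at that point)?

4.129

Iteration 1:
  x1 = (-5 - (4)·0.000 - (4)·3.000) / (11) = -1.545
  x2 = (-1 - (1)·-3.000 - (-4)·3.000) / (9) = 1.556
  x3 = (11 - (-3)·-3.000 - (1)·0.000) / (8) = 0.250
Iteration 2:
  x1 = (-5 - (4)·1.556 - (4)·0.250) / (11) = -1.111
  x2 = (-1 - (1)·-1.545 - (-4)·0.250) / (9) = 0.172
  x3 = (11 - (-3)·-1.545 - (1)·1.556) / (8) = 0.601
Residual b − A·x = (4.129, 0.967, 2.687); ∞-norm = 4.129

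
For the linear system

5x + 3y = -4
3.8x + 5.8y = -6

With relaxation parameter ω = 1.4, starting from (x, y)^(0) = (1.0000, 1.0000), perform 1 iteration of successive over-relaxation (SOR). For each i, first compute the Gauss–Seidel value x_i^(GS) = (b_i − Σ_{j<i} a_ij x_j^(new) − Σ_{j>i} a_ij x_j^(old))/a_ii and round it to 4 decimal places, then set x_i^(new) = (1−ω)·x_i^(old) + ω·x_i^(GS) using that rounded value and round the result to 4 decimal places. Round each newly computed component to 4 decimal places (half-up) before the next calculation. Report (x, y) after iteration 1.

(-2.3600, 0.3164)

Iteration 1:
  x: GS value = (-4 - (3)·1.0000) / (5) = -1.4000;  x ← (1−ω)·1.0000 + ω·-1.4000 = -2.3600
  y: GS value = (-6 - (3.8)·-2.3600) / (5.8) = 0.5117;  y ← (1−ω)·1.0000 + ω·0.5117 = 0.3164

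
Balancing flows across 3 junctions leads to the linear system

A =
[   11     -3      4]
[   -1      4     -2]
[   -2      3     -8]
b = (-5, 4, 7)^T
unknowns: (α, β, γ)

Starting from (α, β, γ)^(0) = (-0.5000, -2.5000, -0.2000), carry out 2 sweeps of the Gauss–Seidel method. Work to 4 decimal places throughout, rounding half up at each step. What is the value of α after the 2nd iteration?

-0.1466

Iteration 1:
  α = (-5 - (-3)·-2.5000 - (4)·-0.2000) / (11) = -1.0636
  β = (4 - (-1)·-1.0636 - (-2)·-0.2000) / (4) = 0.6341
  γ = (7 - (-2)·-1.0636 - (3)·0.6341) / (-8) = -0.3713
Iteration 2:
  α = (-5 - (-3)·0.6341 - (4)·-0.3713) / (11) = -0.1466
  β = (4 - (-1)·-0.1466 - (-2)·-0.3713) / (4) = 0.7777
  γ = (7 - (-2)·-0.1466 - (3)·0.7777) / (-8) = -0.5467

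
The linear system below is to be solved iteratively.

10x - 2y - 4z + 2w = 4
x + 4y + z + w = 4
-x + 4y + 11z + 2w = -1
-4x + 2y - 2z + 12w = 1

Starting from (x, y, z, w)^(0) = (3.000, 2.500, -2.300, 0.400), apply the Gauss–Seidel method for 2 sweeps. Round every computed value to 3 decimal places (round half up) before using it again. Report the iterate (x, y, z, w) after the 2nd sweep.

(0.477, 1.140, -0.404, -0.015)

Iteration 1:
  x = (4 - (-2)·2.500 - (-4)·-2.300 - (2)·0.400) / (10) = -0.100
  y = (4 - (1)·-0.100 - (1)·-2.300 - (1)·0.400) / (4) = 1.500
  z = (-1 - (-1)·-0.100 - (4)·1.500 - (2)·0.400) / (11) = -0.718
  w = (1 - (-4)·-0.100 - (2)·1.500 - (-2)·-0.718) / (12) = -0.320
Iteration 2:
  x = (4 - (-2)·1.500 - (-4)·-0.718 - (2)·-0.320) / (10) = 0.477
  y = (4 - (1)·0.477 - (1)·-0.718 - (1)·-0.320) / (4) = 1.140
  z = (-1 - (-1)·0.477 - (4)·1.140 - (2)·-0.320) / (11) = -0.404
  w = (1 - (-4)·0.477 - (2)·1.140 - (-2)·-0.404) / (12) = -0.015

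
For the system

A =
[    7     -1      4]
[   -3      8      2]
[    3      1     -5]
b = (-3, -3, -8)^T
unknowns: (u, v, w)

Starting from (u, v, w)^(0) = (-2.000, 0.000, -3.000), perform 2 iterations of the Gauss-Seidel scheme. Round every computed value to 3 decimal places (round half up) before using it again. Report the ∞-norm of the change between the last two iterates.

3.045

Iteration 1:
  u = (-3 - (-1)·0.000 - (4)·-3.000) / (7) = 1.286
  v = (-3 - (-3)·1.286 - (2)·-3.000) / (8) = 0.857
  w = (-8 - (3)·1.286 - (1)·0.857) / (-5) = 2.543
Iteration 2:
  u = (-3 - (-1)·0.857 - (4)·2.543) / (7) = -1.759
  v = (-3 - (-3)·-1.759 - (2)·2.543) / (8) = -1.670
  w = (-8 - (3)·-1.759 - (1)·-1.670) / (-5) = 0.211
Change: (-3.045, -2.527, -2.332) → max |·| = 3.045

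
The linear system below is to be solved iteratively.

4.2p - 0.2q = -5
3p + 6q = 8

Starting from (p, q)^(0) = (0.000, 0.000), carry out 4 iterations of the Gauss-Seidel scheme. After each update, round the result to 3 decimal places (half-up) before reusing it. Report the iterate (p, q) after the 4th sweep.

Iteration 1:
  p = (-5 - (-0.2)·0.000) / (4.2) = -1.190
  q = (8 - (3)·-1.190) / (6) = 1.928
Iteration 2:
  p = (-5 - (-0.2)·1.928) / (4.2) = -1.099
  q = (8 - (3)·-1.099) / (6) = 1.883
Iteration 3:
  p = (-5 - (-0.2)·1.883) / (4.2) = -1.101
  q = (8 - (3)·-1.101) / (6) = 1.884
Iteration 4:
  p = (-5 - (-0.2)·1.884) / (4.2) = -1.101
  q = (8 - (3)·-1.101) / (6) = 1.884

(-1.101, 1.884)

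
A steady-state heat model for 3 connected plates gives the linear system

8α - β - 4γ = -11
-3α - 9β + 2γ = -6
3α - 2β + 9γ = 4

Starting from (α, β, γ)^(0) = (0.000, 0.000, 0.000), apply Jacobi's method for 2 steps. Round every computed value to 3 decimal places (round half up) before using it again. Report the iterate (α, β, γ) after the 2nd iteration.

(-1.070, 1.224, 1.051)

Iteration 1:
  α = (-11 - (-1)·0.000 - (-4)·0.000) / (8) = -1.375
  β = (-6 - (-3)·0.000 - (2)·0.000) / (-9) = 0.667
  γ = (4 - (3)·0.000 - (-2)·0.000) / (9) = 0.444
Iteration 2:
  α = (-11 - (-1)·0.667 - (-4)·0.444) / (8) = -1.070
  β = (-6 - (-3)·-1.375 - (2)·0.444) / (-9) = 1.224
  γ = (4 - (3)·-1.375 - (-2)·0.667) / (9) = 1.051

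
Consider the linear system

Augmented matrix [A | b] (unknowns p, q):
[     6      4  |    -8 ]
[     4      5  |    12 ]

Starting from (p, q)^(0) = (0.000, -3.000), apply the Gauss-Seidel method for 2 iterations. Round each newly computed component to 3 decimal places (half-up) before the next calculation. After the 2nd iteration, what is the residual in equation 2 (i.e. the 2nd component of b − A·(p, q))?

-0.002

Iteration 1:
  p = (-8 - (4)·-3.000) / (6) = 0.667
  q = (12 - (4)·0.667) / (5) = 1.866
Iteration 2:
  p = (-8 - (4)·1.866) / (6) = -2.577
  q = (12 - (4)·-2.577) / (5) = 4.462
Residual b − A·x = (-10.386, -0.002)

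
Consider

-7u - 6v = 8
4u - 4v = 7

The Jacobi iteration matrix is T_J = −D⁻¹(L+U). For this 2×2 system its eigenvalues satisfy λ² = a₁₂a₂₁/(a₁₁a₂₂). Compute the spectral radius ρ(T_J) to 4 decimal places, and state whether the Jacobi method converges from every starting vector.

a₁₂a₂₁/(a₁₁a₂₂) = (-6)·(4) / ((-7)·(-4)) = -0.857143
ρ = √|-0.857143| = √0.857143 = 0.9258
ρ < 1, so Jacobi converges

0.9258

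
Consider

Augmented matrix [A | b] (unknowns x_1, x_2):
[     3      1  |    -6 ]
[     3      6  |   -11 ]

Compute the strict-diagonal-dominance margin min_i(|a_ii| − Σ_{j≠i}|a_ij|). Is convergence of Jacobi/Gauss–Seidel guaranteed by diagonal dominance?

2

row 1: |3| − (1) = 2
row 2: |6| − (3) = 3
minimum over rows = 2 → strictly diagonally dominant (convergence guaranteed)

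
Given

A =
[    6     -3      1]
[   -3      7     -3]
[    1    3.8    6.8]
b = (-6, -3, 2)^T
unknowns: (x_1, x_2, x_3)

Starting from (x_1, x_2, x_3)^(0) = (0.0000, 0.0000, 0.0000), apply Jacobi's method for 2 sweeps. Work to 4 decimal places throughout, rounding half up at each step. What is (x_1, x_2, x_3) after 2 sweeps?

Iteration 1:
  x_1 = (-6 - (-3)·0.0000 - (1)·0.0000) / (6) = -1.0000
  x_2 = (-3 - (-3)·0.0000 - (-3)·0.0000) / (7) = -0.4286
  x_3 = (2 - (1)·0.0000 - (3.8)·0.0000) / (6.8) = 0.2941
Iteration 2:
  x_1 = (-6 - (-3)·-0.4286 - (1)·0.2941) / (6) = -1.2633
  x_2 = (-3 - (-3)·-1.0000 - (-3)·0.2941) / (7) = -0.7311
  x_3 = (2 - (1)·-1.0000 - (3.8)·-0.4286) / (6.8) = 0.6807

(-1.2633, -0.7311, 0.6807)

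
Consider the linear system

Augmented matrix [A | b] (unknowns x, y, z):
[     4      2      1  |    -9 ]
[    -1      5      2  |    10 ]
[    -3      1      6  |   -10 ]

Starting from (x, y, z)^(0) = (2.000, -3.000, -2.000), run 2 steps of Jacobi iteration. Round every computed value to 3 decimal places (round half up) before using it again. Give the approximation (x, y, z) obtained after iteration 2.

(-3.808, 2.017, -2.325)

Iteration 1:
  x = (-9 - (2)·-3.000 - (1)·-2.000) / (4) = -0.250
  y = (10 - (-1)·2.000 - (2)·-2.000) / (5) = 3.200
  z = (-10 - (-3)·2.000 - (1)·-3.000) / (6) = -0.167
Iteration 2:
  x = (-9 - (2)·3.200 - (1)·-0.167) / (4) = -3.808
  y = (10 - (-1)·-0.250 - (2)·-0.167) / (5) = 2.017
  z = (-10 - (-3)·-0.250 - (1)·3.200) / (6) = -2.325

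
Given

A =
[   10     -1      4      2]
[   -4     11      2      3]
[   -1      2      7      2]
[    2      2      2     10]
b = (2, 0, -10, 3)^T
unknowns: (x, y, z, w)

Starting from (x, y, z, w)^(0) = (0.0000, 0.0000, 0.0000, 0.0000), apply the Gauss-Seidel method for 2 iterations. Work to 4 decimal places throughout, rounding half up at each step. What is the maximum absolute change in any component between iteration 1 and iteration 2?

0.4697

Iteration 1:
  x = (2 - (-1)·0.0000 - (4)·0.0000 - (2)·0.0000) / (10) = 0.2000
  y = (0 - (-4)·0.2000 - (2)·0.0000 - (3)·0.0000) / (11) = 0.0727
  z = (-10 - (-1)·0.2000 - (2)·0.0727 - (2)·0.0000) / (7) = -1.4208
  w = (3 - (2)·0.2000 - (2)·0.0727 - (2)·-1.4208) / (10) = 0.5296
Iteration 2:
  x = (2 - (-1)·0.0727 - (4)·-1.4208 - (2)·0.5296) / (10) = 0.6697
  y = (0 - (-4)·0.6697 - (2)·-1.4208 - (3)·0.5296) / (11) = 0.3574
  z = (-10 - (-1)·0.6697 - (2)·0.3574 - (2)·0.5296) / (7) = -1.5863
  w = (3 - (2)·0.6697 - (2)·0.3574 - (2)·-1.5863) / (10) = 0.4118
Change: (0.4697, 0.2847, -0.1655, -0.1178) → max |·| = 0.4697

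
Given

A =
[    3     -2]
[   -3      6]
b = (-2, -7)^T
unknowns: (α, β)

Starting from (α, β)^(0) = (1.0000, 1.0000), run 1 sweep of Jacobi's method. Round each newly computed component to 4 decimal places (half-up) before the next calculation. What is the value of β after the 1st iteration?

Iteration 1:
  α = (-2 - (-2)·1.0000) / (3) = 0.0000
  β = (-7 - (-3)·1.0000) / (6) = -0.6667

-0.6667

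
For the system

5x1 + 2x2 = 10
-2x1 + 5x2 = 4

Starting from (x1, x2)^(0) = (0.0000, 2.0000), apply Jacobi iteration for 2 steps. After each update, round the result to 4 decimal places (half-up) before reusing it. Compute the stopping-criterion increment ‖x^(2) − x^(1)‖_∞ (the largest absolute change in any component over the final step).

Iteration 1:
  x1 = (10 - (2)·2.0000) / (5) = 1.2000
  x2 = (4 - (-2)·0.0000) / (5) = 0.8000
Iteration 2:
  x1 = (10 - (2)·0.8000) / (5) = 1.6800
  x2 = (4 - (-2)·1.2000) / (5) = 1.2800
Change: (0.4800, 0.4800) → max |·| = 0.4800

0.4800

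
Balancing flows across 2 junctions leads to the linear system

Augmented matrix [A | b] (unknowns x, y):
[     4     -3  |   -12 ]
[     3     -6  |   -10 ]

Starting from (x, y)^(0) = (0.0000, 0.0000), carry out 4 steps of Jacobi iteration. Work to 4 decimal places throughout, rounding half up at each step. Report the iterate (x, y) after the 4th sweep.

Iteration 1:
  x = (-12 - (-3)·0.0000) / (4) = -3.0000
  y = (-10 - (3)·0.0000) / (-6) = 1.6667
Iteration 2:
  x = (-12 - (-3)·1.6667) / (4) = -1.7500
  y = (-10 - (3)·-3.0000) / (-6) = 0.1667
Iteration 3:
  x = (-12 - (-3)·0.1667) / (4) = -2.8750
  y = (-10 - (3)·-1.7500) / (-6) = 0.7917
Iteration 4:
  x = (-12 - (-3)·0.7917) / (4) = -2.4062
  y = (-10 - (3)·-2.8750) / (-6) = 0.2292

(-2.4062, 0.2292)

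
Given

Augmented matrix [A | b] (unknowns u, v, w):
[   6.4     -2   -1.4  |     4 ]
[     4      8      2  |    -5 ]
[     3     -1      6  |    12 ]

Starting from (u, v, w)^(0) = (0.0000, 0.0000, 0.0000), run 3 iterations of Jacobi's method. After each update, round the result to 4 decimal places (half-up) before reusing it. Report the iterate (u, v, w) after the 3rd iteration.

Iteration 1:
  u = (4 - (-2)·0.0000 - (-1.4)·0.0000) / (6.4) = 0.6250
  v = (-5 - (4)·0.0000 - (2)·0.0000) / (8) = -0.6250
  w = (12 - (3)·0.0000 - (-1)·0.0000) / (6) = 2.0000
Iteration 2:
  u = (4 - (-2)·-0.6250 - (-1.4)·2.0000) / (6.4) = 0.8672
  v = (-5 - (4)·0.6250 - (2)·2.0000) / (8) = -1.4375
  w = (12 - (3)·0.6250 - (-1)·-0.6250) / (6) = 1.5833
Iteration 3:
  u = (4 - (-2)·-1.4375 - (-1.4)·1.5833) / (6.4) = 0.5221
  v = (-5 - (4)·0.8672 - (2)·1.5833) / (8) = -1.4544
  w = (12 - (3)·0.8672 - (-1)·-1.4375) / (6) = 1.3268

(0.5221, -1.4544, 1.3268)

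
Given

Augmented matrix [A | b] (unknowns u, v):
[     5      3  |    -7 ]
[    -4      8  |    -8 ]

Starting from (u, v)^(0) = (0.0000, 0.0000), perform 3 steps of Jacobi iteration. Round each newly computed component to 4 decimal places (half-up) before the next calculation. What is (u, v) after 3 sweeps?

(-0.3800, -1.4000)

Iteration 1:
  u = (-7 - (3)·0.0000) / (5) = -1.4000
  v = (-8 - (-4)·0.0000) / (8) = -1.0000
Iteration 2:
  u = (-7 - (3)·-1.0000) / (5) = -0.8000
  v = (-8 - (-4)·-1.4000) / (8) = -1.7000
Iteration 3:
  u = (-7 - (3)·-1.7000) / (5) = -0.3800
  v = (-8 - (-4)·-0.8000) / (8) = -1.4000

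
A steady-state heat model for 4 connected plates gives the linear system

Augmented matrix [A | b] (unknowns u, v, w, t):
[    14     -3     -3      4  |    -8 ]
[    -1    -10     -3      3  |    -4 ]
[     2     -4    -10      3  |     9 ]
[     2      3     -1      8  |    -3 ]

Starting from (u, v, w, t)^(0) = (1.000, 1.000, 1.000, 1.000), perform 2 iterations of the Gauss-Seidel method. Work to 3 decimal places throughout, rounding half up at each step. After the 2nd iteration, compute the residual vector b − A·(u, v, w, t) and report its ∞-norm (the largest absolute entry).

1.308

Iteration 1:
  u = (-8 - (-3)·1.000 - (-3)·1.000 - (4)·1.000) / (14) = -0.429
  v = (-4 - (-1)·-0.429 - (-3)·1.000 - (3)·1.000) / (-10) = 0.443
  w = (9 - (2)·-0.429 - (-4)·0.443 - (3)·1.000) / (-10) = -0.863
  t = (-3 - (2)·-0.429 - (3)·0.443 - (-1)·-0.863) / (8) = -0.542
Iteration 2:
  u = (-8 - (-3)·0.443 - (-3)·-0.863 - (4)·-0.542) / (14) = -0.507
  v = (-4 - (-1)·-0.507 - (-3)·-0.863 - (3)·-0.542) / (-10) = 0.547
  w = (9 - (2)·-0.507 - (-4)·0.547 - (3)·-0.542) / (-10) = -1.383
  t = (-3 - (2)·-0.507 - (3)·0.547 - (-1)·-1.383) / (8) = -0.626
Residual b − A·x = (-0.906, -1.308, 0.250, -0.002); ∞-norm = 1.308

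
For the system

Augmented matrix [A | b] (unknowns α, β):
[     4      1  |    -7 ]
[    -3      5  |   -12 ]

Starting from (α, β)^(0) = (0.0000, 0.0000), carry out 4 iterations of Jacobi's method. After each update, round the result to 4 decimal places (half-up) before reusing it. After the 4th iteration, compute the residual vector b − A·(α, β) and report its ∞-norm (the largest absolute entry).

Iteration 1:
  α = (-7 - (1)·0.0000) / (4) = -1.7500
  β = (-12 - (-3)·0.0000) / (5) = -2.4000
Iteration 2:
  α = (-7 - (1)·-2.4000) / (4) = -1.1500
  β = (-12 - (-3)·-1.7500) / (5) = -3.4500
Iteration 3:
  α = (-7 - (1)·-3.4500) / (4) = -0.8875
  β = (-12 - (-3)·-1.1500) / (5) = -3.0900
Iteration 4:
  α = (-7 - (1)·-3.0900) / (4) = -0.9775
  β = (-12 - (-3)·-0.8875) / (5) = -2.9325
Residual b − A·x = (-0.1575, -0.2700); ∞-norm = 0.2700

0.2700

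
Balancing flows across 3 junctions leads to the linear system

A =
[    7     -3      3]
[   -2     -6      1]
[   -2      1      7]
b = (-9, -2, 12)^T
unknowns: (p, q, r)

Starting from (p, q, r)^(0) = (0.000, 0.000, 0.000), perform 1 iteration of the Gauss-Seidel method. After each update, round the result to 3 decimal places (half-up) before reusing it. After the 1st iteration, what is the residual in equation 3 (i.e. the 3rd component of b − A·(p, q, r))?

0.000

Iteration 1:
  p = (-9 - (-3)·0.000 - (3)·0.000) / (7) = -1.286
  q = (-2 - (-2)·-1.286 - (1)·0.000) / (-6) = 0.762
  r = (12 - (-2)·-1.286 - (1)·0.762) / (7) = 1.238
Residual b − A·x = (-1.426, -1.238, 0.000)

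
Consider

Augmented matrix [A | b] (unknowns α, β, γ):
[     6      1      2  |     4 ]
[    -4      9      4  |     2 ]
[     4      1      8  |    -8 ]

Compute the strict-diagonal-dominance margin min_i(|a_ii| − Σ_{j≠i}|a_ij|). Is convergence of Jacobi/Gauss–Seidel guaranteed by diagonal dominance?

1

row 1: |6| − (1+2) = 3
row 2: |9| − (4+4) = 1
row 3: |8| − (4+1) = 3
minimum over rows = 1 → strictly diagonally dominant (convergence guaranteed)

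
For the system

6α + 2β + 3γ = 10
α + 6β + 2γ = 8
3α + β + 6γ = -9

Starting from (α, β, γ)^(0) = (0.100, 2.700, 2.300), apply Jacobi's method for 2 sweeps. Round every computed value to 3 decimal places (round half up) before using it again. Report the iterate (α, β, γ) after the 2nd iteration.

Iteration 1:
  α = (10 - (2)·2.700 - (3)·2.300) / (6) = -0.383
  β = (8 - (1)·0.100 - (2)·2.300) / (6) = 0.550
  γ = (-9 - (3)·0.100 - (1)·2.700) / (6) = -2.000
Iteration 2:
  α = (10 - (2)·0.550 - (3)·-2.000) / (6) = 2.483
  β = (8 - (1)·-0.383 - (2)·-2.000) / (6) = 2.064
  γ = (-9 - (3)·-0.383 - (1)·0.550) / (6) = -1.400

(2.483, 2.064, -1.400)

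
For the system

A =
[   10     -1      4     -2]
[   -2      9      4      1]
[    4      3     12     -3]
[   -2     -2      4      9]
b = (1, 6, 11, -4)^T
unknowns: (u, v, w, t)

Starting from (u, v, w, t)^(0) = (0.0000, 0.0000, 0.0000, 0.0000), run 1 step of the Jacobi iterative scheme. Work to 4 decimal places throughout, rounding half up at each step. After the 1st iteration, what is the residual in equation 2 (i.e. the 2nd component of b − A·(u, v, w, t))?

Iteration 1:
  u = (1 - (-1)·0.0000 - (4)·0.0000 - (-2)·0.0000) / (10) = 0.1000
  v = (6 - (-2)·0.0000 - (4)·0.0000 - (1)·0.0000) / (9) = 0.6667
  w = (11 - (4)·0.0000 - (3)·0.0000 - (-3)·0.0000) / (12) = 0.9167
  t = (-4 - (-2)·0.0000 - (-2)·0.0000 - (4)·0.0000) / (9) = -0.4444
Residual b − A·x = (-3.8889, -3.0227, -3.7337, -2.1338)

-3.0227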